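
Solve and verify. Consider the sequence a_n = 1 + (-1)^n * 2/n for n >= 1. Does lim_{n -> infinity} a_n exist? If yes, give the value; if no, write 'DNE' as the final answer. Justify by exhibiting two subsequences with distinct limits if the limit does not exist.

Examine the behaviour of a_n along subsequences.
Even-n subsequence a_{2k} = 1 + 2/(2k) -> 1. Odd-n subsequence a_{2k+1} = 1 - 2/(2k+1) -> 1. Both tend to 1, which suggests the limit is 1; verify directly.
|a_n - 1| = |(-1)^n * 2/n| = 2/n for every n >= 1.
Given epsilon > 0, choose a positive integer N > 2/epsilon. Then for all n >= N, |a_n - 1| = 2/n <= 2/N < epsilon.
So by the definition of the limit, lim a_n exists and equals 1.

1


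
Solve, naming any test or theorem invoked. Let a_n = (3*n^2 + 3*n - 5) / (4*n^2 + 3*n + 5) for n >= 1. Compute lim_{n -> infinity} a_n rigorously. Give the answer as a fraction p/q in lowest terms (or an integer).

Divide numerator and denominator by n^2, the highest power:
numerator / n^2 = 3 + 3/n - 5/n^2
denominator / n^2 = 4 + 3/n + 5/n^2
As n -> infinity, all terms of the form c/n^k (k >= 1) tend to 0.
So numerator / n^2 -> 3 and denominator / n^2 -> 4.
Therefore lim a_n = 3/4.

3/4


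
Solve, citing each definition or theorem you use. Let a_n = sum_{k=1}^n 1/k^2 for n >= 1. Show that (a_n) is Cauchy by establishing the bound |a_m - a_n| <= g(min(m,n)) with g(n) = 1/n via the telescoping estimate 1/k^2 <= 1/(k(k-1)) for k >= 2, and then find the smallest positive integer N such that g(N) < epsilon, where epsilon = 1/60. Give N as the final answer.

For m > n >= 1: |a_m - a_n| = sum_{k=n+1}^m 1/k^2.
Use 1/k^2 <= 1/(k(k-1)) = 1/(k-1) - 1/k for k >= 2:
sum_{k=n+1}^m 1/k^2 <= sum_{k=n+1}^m (1/(k-1) - 1/k) = 1/n - 1/m <= 1/n.
By symmetry the same bound holds with n,m swapped, so |a_m - a_n| <= 1/min(m,n) = g(min(m,n)). Since g(n) -> 0, (a_n) is Cauchy.
Now solve g(N) < 1/60: 1/N < 1/60 <=> N > 1/(1/60) = 60.
The smallest integer strictly greater than 60 is N = 61.
Check: g(61) = 1/61 < 1/60; g(60) = 1/60 >= 1/60. So N = 61.

61


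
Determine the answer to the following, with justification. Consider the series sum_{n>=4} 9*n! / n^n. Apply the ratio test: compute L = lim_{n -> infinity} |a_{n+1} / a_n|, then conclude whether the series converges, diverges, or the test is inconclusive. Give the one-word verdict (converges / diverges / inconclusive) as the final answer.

Let a_n denote the general term. Form the ratio a_{n+1}/a_n and simplify:
a_{n+1}/a_n = (n/(n + 1))^n
Take the limit as n -> infinity: L = exp(-1).
Since L = exp(-1) < 1, the ratio test implies the series converges.

converges


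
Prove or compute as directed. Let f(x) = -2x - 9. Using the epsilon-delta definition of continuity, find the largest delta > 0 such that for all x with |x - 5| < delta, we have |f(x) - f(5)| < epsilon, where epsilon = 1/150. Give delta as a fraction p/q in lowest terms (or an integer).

We compute f(5) = -2*(5) - 9 = -19.
|f(x) - f(5)| = |-2x - 9 - (-19)| = |-2(x - 5)| = 2|x - 5|.
We need 2|x - 5| < 1/150, i.e. |x - 5| < 1/150 / 2 = 1/300.
So any delta <= 1/300 works. Conversely, if delta > 1/300, then x = 5 + 1/300 satisfies |x - 5| = 1/300 < delta but |f(x) - f(5)| = 2 * 1/300 = 1/150, which is not < 1/150; so no larger delta works.
Hence the largest such delta is 1/300.

1/300


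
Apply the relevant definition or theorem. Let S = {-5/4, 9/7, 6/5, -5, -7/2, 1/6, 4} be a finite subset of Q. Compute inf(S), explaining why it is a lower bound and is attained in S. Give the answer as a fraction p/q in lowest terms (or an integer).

S is finite, so inf(S) = min(S).
Sorted increasing:
-5, -7/2, -5/4, 1/6, 6/5, 9/7, 4
The extremum is -5.
For every x in S, x >= -5. And -5 is in S, so it is attained.
Therefore inf(S) = -5.

-5


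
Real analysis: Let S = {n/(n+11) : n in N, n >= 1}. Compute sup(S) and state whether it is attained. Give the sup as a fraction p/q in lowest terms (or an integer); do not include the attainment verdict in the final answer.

Analysis:
- Values: 1/12, 2/13, 3/14, 4/15, ... strictly increasing.
- Minimum is 1/12 (n=1); inf = 1/12 (attained).
- n/(n+11) = 1 - 11/(n+11) -> 1 from below as n -> infinity, and never equals 1.
- So sup = 1 (not attained).
Conclusion: sup(S) = 1, not attained in S.

1


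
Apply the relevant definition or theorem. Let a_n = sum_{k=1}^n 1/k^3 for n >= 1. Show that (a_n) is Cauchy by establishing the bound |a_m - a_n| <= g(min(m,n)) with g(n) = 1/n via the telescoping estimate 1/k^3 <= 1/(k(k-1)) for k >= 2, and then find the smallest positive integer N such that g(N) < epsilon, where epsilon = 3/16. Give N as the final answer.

For m > n >= 1: |a_m - a_n| = sum_{k=n+1}^m 1/k^3.
Use 1/k^3 <= 1/(k(k-1)) = 1/(k-1) - 1/k for k >= 2 (which holds since k^3 >= k^2 >= k(k-1) for k >= 2):
sum_{k=n+1}^m 1/k^3 <= sum_{k=n+1}^m (1/(k-1) - 1/k) = 1/n - 1/m <= 1/n.
By symmetry the same bound holds with n,m swapped, so |a_m - a_n| <= 1/min(m,n) = g(min(m,n)). Since g(n) -> 0, (a_n) is Cauchy.
Now solve g(N) < 3/16: 1/N < 3/16 <=> N > 1/(3/16) = 16/3.
The smallest integer strictly greater than 16/3 is N = 6.
Check: g(6) = 1/6 < 3/16; g(5) = 1/5 >= 3/16. So N = 6.

6


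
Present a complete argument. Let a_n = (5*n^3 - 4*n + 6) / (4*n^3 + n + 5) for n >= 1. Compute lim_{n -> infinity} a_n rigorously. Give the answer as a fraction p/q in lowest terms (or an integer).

Divide numerator and denominator by n^3, the highest power:
numerator / n^3 = 5 - 4/n^2 + 6/n^3
denominator / n^3 = 4 + n^(-2) + 5/n^3
As n -> infinity, all terms of the form c/n^k (k >= 1) tend to 0.
So numerator / n^3 -> 5 and denominator / n^3 -> 4.
Therefore lim a_n = 5/4.

5/4


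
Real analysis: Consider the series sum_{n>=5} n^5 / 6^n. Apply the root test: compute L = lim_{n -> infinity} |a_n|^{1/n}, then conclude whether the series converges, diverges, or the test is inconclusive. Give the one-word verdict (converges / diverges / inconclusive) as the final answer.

Let a_n denote the general term. Form |a_n|^(1/n) and simplify:
|a_n|^(1/n) = n^(5/n)/6
Take the limit as n -> infinity: L = 1/6.
Since L = 1/6 < 1, the root test implies convergence.

converges


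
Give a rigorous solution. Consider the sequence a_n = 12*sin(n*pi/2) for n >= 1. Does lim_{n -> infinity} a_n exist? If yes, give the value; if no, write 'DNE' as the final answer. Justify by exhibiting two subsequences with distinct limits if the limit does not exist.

Examine the behaviour of a_n along subsequences.
a_{4k+1} = 12*sin(pi/2 + 2k*pi) = 12 -> 12. a_{4k+3} = 12*sin(3pi/2 + 2k*pi) = -12 -> -12.
Since these two subsequential limits are 12 and -12, distinct, the full sequence cannot converge (a convergent sequence has all subsequences tending to the same limit). So lim a_n does not exist.

DNE


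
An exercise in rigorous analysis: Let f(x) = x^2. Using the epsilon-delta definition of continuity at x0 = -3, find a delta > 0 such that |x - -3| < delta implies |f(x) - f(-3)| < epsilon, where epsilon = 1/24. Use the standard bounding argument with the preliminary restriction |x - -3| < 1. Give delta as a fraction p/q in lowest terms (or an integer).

Factor: |x^2 - (-3)^2| = |x - -3| * |x + -3|.
Impose |x - -3| < 1 first. Then |x + -3| = |(x - -3) + 2*(-3)| <= |x - -3| + 2*|-3| < 1 + 6 = 7.
So |x^2 - (-3)^2| < delta * 7.
We need delta * 7 <= 1/24, i.e. delta <= 1/24/7 = 1/168.
Since 1/168 < 1, this is tighter than 1; take delta = 1/168.
So delta = 1/168 works.

1/168


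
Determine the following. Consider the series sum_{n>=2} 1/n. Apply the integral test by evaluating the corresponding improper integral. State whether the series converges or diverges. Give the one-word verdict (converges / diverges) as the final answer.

Let f(x) = 1/x. Then f is positive, continuous, and decreasing on [2, infinity), so the integral test applies.
Compute the improper integral int_{2}^infinity f(x) dx:
  antiderivative F(x) = log(x).
  As x -> infinity, log(x) -> infinity.
  So int = infinity - log(2) = infinity. By the integral test, the series diverges.

diverges


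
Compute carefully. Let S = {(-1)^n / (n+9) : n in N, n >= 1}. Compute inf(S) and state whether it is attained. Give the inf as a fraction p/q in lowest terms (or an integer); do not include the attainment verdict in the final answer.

Analysis:
- Values: -1/10, 1/11, -1/12, 1/13, -1/14, ...
- Positive terms (even n): 1/(2+9), 1/(4+9), ... decreasing -> max = 1/11 (n=2).
- Negative terms (odd n): -1/(1+9), -1/(3+9), ... increasing -> min = -1/10 (n=1).
- So sup = 1/11 (attained at n=2); inf = -1/10 (attained at n=1).
Conclusion: inf(S) = -1/10, attained in S.

-1/10


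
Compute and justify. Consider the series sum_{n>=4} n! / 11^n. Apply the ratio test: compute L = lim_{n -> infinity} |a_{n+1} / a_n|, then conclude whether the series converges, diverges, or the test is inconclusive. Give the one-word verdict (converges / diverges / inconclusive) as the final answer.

Let a_n denote the general term. Form the ratio a_{n+1}/a_n and simplify:
a_{n+1}/a_n = n/11 + 1/11
Take the limit as n -> infinity: L = infinity.
Since L = infinity > 1 (or L = infinity), the ratio test implies the series diverges.

diverges


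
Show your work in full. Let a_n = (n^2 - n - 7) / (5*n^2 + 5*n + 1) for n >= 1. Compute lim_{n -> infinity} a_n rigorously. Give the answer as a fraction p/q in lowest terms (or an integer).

Divide numerator and denominator by n^2, the highest power:
numerator / n^2 = 1 - 1/n - 7/n^2
denominator / n^2 = 5 + 5/n + n^(-2)
As n -> infinity, all terms of the form c/n^k (k >= 1) tend to 0.
So numerator / n^2 -> 1 and denominator / n^2 -> 5.
Therefore lim a_n = 1/5.

1/5


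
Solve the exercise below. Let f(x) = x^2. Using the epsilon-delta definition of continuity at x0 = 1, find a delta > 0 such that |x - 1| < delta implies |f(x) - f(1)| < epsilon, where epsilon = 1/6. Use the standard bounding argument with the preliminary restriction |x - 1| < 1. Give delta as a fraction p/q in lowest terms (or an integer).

Factor: |x^2 - (1)^2| = |x - 1| * |x + 1|.
Impose |x - 1| < 1 first. Then |x + 1| = |(x - 1) + 2*(1)| <= |x - 1| + 2*|1| < 1 + 2 = 3.
So |x^2 - (1)^2| < delta * 3.
We need delta * 3 <= 1/6, i.e. delta <= 1/6/3 = 1/18.
Since 1/18 < 1, this is tighter than 1; take delta = 1/18.
So delta = 1/18 works.

1/18


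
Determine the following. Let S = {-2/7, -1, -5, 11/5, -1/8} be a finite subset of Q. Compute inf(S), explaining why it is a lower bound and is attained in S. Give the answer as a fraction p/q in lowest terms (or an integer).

S is finite, so inf(S) = min(S).
Sorted increasing:
-5, -1, -2/7, -1/8, 11/5
The extremum is -5.
For every x in S, x >= -5. And -5 is in S, so it is attained.
Therefore inf(S) = -5.

-5


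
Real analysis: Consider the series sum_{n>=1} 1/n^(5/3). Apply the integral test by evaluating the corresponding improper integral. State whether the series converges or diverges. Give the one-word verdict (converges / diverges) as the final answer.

Let f(x) = x^(-5/3). Then f is positive, continuous, and decreasing on [1, infinity), so the integral test applies.
Compute the improper integral int_{1}^infinity f(x) dx:
  antiderivative F(x) = -3/(2*x^(2/3)).
  As x -> infinity, F(x) -> 0 (since p = 5/3 > 1).
  So int = F(infinity) - F(1) = 0 - (-3/2) = 3/2.
  Finite, so by the integral test, the series converges.

converges


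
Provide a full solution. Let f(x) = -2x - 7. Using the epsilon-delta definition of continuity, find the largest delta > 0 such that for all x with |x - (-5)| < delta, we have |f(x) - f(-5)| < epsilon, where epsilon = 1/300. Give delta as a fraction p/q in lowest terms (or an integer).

We compute f(-5) = -2*(-5) - 7 = 3.
|f(x) - f(-5)| = |-2x - 7 - (3)| = |-2(x - (-5))| = 2|x - (-5)|.
We need 2|x - (-5)| < 1/300, i.e. |x - (-5)| < 1/300 / 2 = 1/600.
So any delta <= 1/600 works. Conversely, if delta > 1/600, then x = -5 + 1/600 satisfies |x - (-5)| = 1/600 < delta but |f(x) - f(-5)| = 2 * 1/600 = 1/300, which is not < 1/300; so no larger delta works.
Hence the largest such delta is 1/600.

1/600


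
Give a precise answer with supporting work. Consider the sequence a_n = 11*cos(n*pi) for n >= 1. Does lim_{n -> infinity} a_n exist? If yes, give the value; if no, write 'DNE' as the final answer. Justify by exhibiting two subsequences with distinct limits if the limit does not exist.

Examine the behaviour of a_n along subsequences.
cos(n*pi) = (-1)^n, so a_n = 11*(-1)^n. a_{2k} = 11 -> 11. a_{2k+1} = -11 -> -11.
Since these two subsequential limits are 11 and -11, distinct, the full sequence cannot converge (a convergent sequence has all subsequences tending to the same limit). So lim a_n does not exist.

DNE


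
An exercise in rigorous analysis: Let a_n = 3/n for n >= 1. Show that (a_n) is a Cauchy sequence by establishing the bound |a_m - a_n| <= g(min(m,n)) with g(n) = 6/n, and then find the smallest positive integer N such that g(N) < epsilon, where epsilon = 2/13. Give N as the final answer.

For any m, n >= 1, by the triangle inequality:
|a_m - a_n| = |3/m - 3/n| <= 3*1/m + 3*1/n <= 6/min(m,n).
So g(n) = 6/n bounds the Cauchy difference. Since g(n) -> 0, (a_n) is Cauchy.
Now solve g(N) < 2/13: 6/N < 2/13 <=> N > 6 / (2/13) = 39.
The smallest integer strictly greater than 39 is N = 40.
Check: g(40) = 6/40 = 3/20 < 2/13; g(39) = 2/13 >= 2/13. So N = 40.

40


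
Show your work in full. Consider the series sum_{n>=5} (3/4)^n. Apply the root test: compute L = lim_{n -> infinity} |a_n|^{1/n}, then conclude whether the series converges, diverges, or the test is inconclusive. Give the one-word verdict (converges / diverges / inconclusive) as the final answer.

Let a_n denote the general term. Form |a_n|^(1/n) and simplify:
|a_n|^(1/n) = 3/4
Take the limit as n -> infinity: L = 3/4.
Since L = 3/4 < 1, the root test implies convergence.

converges


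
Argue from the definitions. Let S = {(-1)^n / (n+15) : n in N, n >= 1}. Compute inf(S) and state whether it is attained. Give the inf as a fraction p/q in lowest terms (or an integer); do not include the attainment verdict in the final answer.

Analysis:
- Values: -1/16, 1/17, -1/18, 1/19, -1/20, ...
- Positive terms (even n): 1/(2+15), 1/(4+15), ... decreasing -> max = 1/17 (n=2).
- Negative terms (odd n): -1/(1+15), -1/(3+15), ... increasing -> min = -1/16 (n=1).
- So sup = 1/17 (attained at n=2); inf = -1/16 (attained at n=1).
Conclusion: inf(S) = -1/16, attained in S.

-1/16


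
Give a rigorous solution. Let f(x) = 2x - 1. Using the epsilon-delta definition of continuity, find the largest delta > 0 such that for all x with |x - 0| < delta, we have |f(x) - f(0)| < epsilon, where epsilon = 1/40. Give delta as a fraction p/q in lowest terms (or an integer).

We compute f(0) = 2*(0) - 1 = -1.
|f(x) - f(0)| = |2x - 1 - (-1)| = |2(x - 0)| = 2|x - 0|.
We need 2|x - 0| < 1/40, i.e. |x - 0| < 1/40 / 2 = 1/80.
So any delta <= 1/80 works. Conversely, if delta > 1/80, then x = 0 + 1/80 satisfies |x - 0| = 1/80 < delta but |f(x) - f(0)| = 2 * 1/80 = 1/40, which is not < 1/40; so no larger delta works.
Hence the largest such delta is 1/80.

1/80


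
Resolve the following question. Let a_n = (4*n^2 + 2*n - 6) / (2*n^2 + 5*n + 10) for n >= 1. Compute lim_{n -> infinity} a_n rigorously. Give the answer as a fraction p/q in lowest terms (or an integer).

Divide numerator and denominator by n^2, the highest power:
numerator / n^2 = 4 + 2/n - 6/n^2
denominator / n^2 = 2 + 5/n + 10/n^2
As n -> infinity, all terms of the form c/n^k (k >= 1) tend to 0.
So numerator / n^2 -> 4 and denominator / n^2 -> 2.
Therefore lim a_n = 2.

2


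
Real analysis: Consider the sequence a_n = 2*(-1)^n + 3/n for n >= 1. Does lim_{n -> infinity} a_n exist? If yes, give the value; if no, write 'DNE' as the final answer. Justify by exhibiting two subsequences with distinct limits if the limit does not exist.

Examine the behaviour of a_n along subsequences.
a_{2k} = 2 + 3/(2k) -> 2. a_{2k+1} = -2 + 3/(2k+1) -> -2.
Since these two subsequential limits are 2 and -2, distinct, the full sequence cannot converge (a convergent sequence has all subsequences tending to the same limit). So lim a_n does not exist.

DNE


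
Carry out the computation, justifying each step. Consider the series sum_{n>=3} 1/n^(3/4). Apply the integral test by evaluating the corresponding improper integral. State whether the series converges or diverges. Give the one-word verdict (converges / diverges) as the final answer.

Let f(x) = x^(-3/4). Then f is positive, continuous, and decreasing on [3, infinity), so the integral test applies.
Compute the improper integral int_{3}^infinity f(x) dx:
  antiderivative F(x) = 4*x^(1/4).
  As x -> infinity, F(x) -> infinity (since p = 3/4 < 1).
  So the integral diverges. By the integral test, the series diverges.

diverges


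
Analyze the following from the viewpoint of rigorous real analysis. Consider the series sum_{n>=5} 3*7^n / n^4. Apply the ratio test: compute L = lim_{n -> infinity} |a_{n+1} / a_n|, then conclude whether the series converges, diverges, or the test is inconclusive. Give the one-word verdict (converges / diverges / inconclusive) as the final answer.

Let a_n denote the general term. Form the ratio a_{n+1}/a_n and simplify:
a_{n+1}/a_n = 7*n^4/(n + 1)^4
Take the limit as n -> infinity: L = 7.
Since L = 7 > 1 (or L = infinity), the ratio test implies the series diverges.

diverges


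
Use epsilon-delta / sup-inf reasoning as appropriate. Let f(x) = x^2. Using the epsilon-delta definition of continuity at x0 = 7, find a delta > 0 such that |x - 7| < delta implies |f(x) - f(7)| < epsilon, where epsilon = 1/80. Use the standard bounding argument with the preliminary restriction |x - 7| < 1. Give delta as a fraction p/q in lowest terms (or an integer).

Factor: |x^2 - (7)^2| = |x - 7| * |x + 7|.
Impose |x - 7| < 1 first. Then |x + 7| = |(x - 7) + 2*(7)| <= |x - 7| + 2*|7| < 1 + 14 = 15.
So |x^2 - (7)^2| < delta * 15.
We need delta * 15 <= 1/80, i.e. delta <= 1/80/15 = 1/1200.
Since 1/1200 < 1, this is tighter than 1; take delta = 1/1200.
So delta = 1/1200 works.

1/1200


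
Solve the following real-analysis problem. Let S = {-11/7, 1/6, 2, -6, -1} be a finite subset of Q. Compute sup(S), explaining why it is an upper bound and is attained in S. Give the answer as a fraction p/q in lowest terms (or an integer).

S is finite, so sup(S) = max(S).
Sorted decreasing:
2, 1/6, -1, -11/7, -6
The extremum is 2.
For every x in S, x <= 2. And 2 is in S, so it is attained.
Therefore sup(S) = 2.

2


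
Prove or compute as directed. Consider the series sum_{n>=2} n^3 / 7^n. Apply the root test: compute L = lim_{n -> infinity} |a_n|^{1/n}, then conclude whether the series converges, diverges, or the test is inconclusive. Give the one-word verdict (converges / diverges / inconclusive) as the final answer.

Let a_n denote the general term. Form |a_n|^(1/n) and simplify:
|a_n|^(1/n) = n^(3/n)/7
Take the limit as n -> infinity: L = 1/7.
Since L = 1/7 < 1, the root test implies convergence.

converges


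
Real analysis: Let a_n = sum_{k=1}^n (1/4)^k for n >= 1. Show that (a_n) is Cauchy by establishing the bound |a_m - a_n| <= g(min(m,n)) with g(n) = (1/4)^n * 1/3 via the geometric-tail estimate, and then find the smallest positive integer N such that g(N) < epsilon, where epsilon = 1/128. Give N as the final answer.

For m > n >= 1: |a_m - a_n| = sum_{k=n+1}^m (1/4)^k < sum_{k=n+1}^infinity (1/4)^k = (1/4)^(n+1) / (1 - 1/4) = (1/4)^n * (1/4) * (4/3) = (1/4)^n * 1/3.
So g(n) = (1/4)^n / 3. Since g(n) -> 0, (a_n) is Cauchy.
Now solve g(N) < 1/128: (1/4)^N / 3 < 1/128 <=> 4^N > 1 / (3 * 1/128) = 128/3.
Check powers of 4: 4^2 = 16 <= 128/3, 4^3 = 64 > 128/3.
So the smallest such N is 3. Check: g(3) = 1/(3 * 64) = 1/192 < 1/128.

3


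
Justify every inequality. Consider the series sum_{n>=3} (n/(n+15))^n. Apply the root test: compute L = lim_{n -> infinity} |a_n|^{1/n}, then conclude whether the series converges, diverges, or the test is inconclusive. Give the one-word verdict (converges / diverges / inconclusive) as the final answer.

Let a_n denote the general term. Form |a_n|^(1/n) and simplify:
|a_n|^(1/n) = n/(n + 15)
Take the limit as n -> infinity: L = 1.
Since L = 1, the root test is inconclusive. (In fact a_n = (n/(n+15))^n -> e^(-15) != 0, so the nth-term test shows divergence; but the root test itself gives no conclusion.)

inconclusive


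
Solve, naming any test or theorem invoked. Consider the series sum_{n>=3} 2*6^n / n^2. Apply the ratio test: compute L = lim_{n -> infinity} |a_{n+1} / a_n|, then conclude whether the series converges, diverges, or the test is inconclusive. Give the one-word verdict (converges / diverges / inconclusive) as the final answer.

Let a_n denote the general term. Form the ratio a_{n+1}/a_n and simplify:
a_{n+1}/a_n = 6*n^2/(n + 1)^2
Take the limit as n -> infinity: L = 6.
Since L = 6 > 1 (or L = infinity), the ratio test implies the series diverges.

diverges


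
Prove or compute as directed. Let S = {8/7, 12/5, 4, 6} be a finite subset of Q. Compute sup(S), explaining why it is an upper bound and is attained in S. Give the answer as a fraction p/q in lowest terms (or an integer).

S is finite, so sup(S) = max(S).
Sorted decreasing:
6, 4, 12/5, 8/7
The extremum is 6.
For every x in S, x <= 6. And 6 is in S, so it is attained.
Therefore sup(S) = 6.

6


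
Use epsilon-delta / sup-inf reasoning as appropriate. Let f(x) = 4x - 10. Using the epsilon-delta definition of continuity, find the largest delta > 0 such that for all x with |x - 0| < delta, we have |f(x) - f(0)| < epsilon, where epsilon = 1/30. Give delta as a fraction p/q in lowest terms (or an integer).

We compute f(0) = 4*(0) - 10 = -10.
|f(x) - f(0)| = |4x - 10 - (-10)| = |4(x - 0)| = 4|x - 0|.
We need 4|x - 0| < 1/30, i.e. |x - 0| < 1/30 / 4 = 1/120.
So any delta <= 1/120 works. Conversely, if delta > 1/120, then x = 0 + 1/120 satisfies |x - 0| = 1/120 < delta but |f(x) - f(0)| = 4 * 1/120 = 1/30, which is not < 1/30; so no larger delta works.
Hence the largest such delta is 1/120.

1/120


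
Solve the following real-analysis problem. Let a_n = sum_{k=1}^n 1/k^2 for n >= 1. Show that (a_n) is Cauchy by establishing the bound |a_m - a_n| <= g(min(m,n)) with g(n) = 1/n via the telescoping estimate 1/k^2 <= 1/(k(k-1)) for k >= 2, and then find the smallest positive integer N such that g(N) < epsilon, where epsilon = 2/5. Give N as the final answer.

For m > n >= 1: |a_m - a_n| = sum_{k=n+1}^m 1/k^2.
Use 1/k^2 <= 1/(k(k-1)) = 1/(k-1) - 1/k for k >= 2:
sum_{k=n+1}^m 1/k^2 <= sum_{k=n+1}^m (1/(k-1) - 1/k) = 1/n - 1/m <= 1/n.
By symmetry the same bound holds with n,m swapped, so |a_m - a_n| <= 1/min(m,n) = g(min(m,n)). Since g(n) -> 0, (a_n) is Cauchy.
Now solve g(N) < 2/5: 1/N < 2/5 <=> N > 1/(2/5) = 5/2.
The smallest integer strictly greater than 5/2 is N = 3.
Check: g(3) = 1/3 < 2/5; g(2) = 1/2 >= 2/5. So N = 3.

3


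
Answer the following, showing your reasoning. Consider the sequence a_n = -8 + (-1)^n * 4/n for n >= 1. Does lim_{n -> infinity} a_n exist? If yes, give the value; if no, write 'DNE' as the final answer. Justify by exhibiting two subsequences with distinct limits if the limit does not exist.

Examine the behaviour of a_n along subsequences.
Even-n subsequence a_{2k} = -8 + 4/(2k) -> -8. Odd-n subsequence a_{2k+1} = -8 - 4/(2k+1) -> -8. Both tend to -8, which suggests the limit is -8; verify directly.
|a_n - (-8)| = |(-1)^n * 4/n| = 4/n for every n >= 1.
Given epsilon > 0, choose a positive integer N > 4/epsilon. Then for all n >= N, |a_n - (-8)| = 4/n <= 4/N < epsilon.
So by the definition of the limit, lim a_n exists and equals -8.

-8


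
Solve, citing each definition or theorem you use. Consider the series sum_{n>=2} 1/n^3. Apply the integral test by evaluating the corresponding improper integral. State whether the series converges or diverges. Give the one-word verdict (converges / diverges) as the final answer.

Let f(x) = x^(-3). Then f is positive, continuous, and decreasing on [2, infinity), so the integral test applies.
Compute the improper integral int_{2}^infinity f(x) dx:
  antiderivative F(x) = -1/(2*x^2).
  As x -> infinity, F(x) -> 0 (since p = 3 > 1).
  So int = F(infinity) - F(2) = 0 - (-1/8) = 1/8.
  Finite, so by the integral test, the series converges.

converges


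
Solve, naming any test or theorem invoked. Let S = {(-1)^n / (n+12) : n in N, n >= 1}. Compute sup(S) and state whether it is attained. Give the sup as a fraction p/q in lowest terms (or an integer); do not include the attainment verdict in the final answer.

Analysis:
- Values: -1/13, 1/14, -1/15, 1/16, -1/17, ...
- Positive terms (even n): 1/(2+12), 1/(4+12), ... decreasing -> max = 1/14 (n=2).
- Negative terms (odd n): -1/(1+12), -1/(3+12), ... increasing -> min = -1/13 (n=1).
- So sup = 1/14 (attained at n=2); inf = -1/13 (attained at n=1).
Conclusion: sup(S) = 1/14, attained in S.

1/14


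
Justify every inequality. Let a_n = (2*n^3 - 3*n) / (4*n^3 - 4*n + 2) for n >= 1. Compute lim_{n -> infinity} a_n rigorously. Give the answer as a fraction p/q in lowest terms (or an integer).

Divide numerator and denominator by n^3, the highest power:
numerator / n^3 = 2 - 3/n^2
denominator / n^3 = 4 - 4/n^2 + 2/n^3
As n -> infinity, all terms of the form c/n^k (k >= 1) tend to 0.
So numerator / n^3 -> 2 and denominator / n^3 -> 4.
Therefore lim a_n = 1/2.

1/2


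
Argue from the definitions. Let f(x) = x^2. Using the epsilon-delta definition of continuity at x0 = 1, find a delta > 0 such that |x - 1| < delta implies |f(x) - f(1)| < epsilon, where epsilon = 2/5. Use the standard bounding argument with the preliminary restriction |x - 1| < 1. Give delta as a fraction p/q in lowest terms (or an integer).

Factor: |x^2 - (1)^2| = |x - 1| * |x + 1|.
Impose |x - 1| < 1 first. Then |x + 1| = |(x - 1) + 2*(1)| <= |x - 1| + 2*|1| < 1 + 2 = 3.
So |x^2 - (1)^2| < delta * 3.
We need delta * 3 <= 2/5, i.e. delta <= 2/5/3 = 2/15.
Since 2/15 < 1, this is tighter than 1; take delta = 2/15.
So delta = 2/15 works.

2/15


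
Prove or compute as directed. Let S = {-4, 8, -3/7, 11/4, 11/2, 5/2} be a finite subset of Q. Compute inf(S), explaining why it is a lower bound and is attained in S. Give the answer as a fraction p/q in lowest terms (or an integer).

S is finite, so inf(S) = min(S).
Sorted increasing:
-4, -3/7, 5/2, 11/4, 11/2, 8
The extremum is -4.
For every x in S, x >= -4. And -4 is in S, so it is attained.
Therefore inf(S) = -4.

-4


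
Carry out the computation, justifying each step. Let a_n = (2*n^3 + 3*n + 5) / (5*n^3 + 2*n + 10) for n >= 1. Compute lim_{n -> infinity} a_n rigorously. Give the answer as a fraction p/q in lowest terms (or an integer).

Divide numerator and denominator by n^3, the highest power:
numerator / n^3 = 2 + 3/n^2 + 5/n^3
denominator / n^3 = 5 + 2/n^2 + 10/n^3
As n -> infinity, all terms of the form c/n^k (k >= 1) tend to 0.
So numerator / n^3 -> 2 and denominator / n^3 -> 5.
Therefore lim a_n = 2/5.

2/5


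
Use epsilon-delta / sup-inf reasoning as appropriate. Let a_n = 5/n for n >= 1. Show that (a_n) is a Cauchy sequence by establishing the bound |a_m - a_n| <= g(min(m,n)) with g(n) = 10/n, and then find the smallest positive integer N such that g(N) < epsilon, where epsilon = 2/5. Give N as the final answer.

For any m, n >= 1, by the triangle inequality:
|a_m - a_n| = |5/m - 5/n| <= 5*1/m + 5*1/n <= 10/min(m,n).
So g(n) = 10/n bounds the Cauchy difference. Since g(n) -> 0, (a_n) is Cauchy.
Now solve g(N) < 2/5: 10/N < 2/5 <=> N > 10 / (2/5) = 25.
The smallest integer strictly greater than 25 is N = 26.
Check: g(26) = 10/26 = 5/13 < 2/5; g(25) = 2/5 >= 2/5. So N = 26.

26


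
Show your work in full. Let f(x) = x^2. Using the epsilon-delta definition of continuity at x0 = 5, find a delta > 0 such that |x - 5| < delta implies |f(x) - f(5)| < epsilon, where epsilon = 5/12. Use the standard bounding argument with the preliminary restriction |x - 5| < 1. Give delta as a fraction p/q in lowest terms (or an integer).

Factor: |x^2 - (5)^2| = |x - 5| * |x + 5|.
Impose |x - 5| < 1 first. Then |x + 5| = |(x - 5) + 2*(5)| <= |x - 5| + 2*|5| < 1 + 10 = 11.
So |x^2 - (5)^2| < delta * 11.
We need delta * 11 <= 5/12, i.e. delta <= 5/12/11 = 5/132.
Since 5/132 < 1, this is tighter than 1; take delta = 5/132.
So delta = 5/132 works.

5/132


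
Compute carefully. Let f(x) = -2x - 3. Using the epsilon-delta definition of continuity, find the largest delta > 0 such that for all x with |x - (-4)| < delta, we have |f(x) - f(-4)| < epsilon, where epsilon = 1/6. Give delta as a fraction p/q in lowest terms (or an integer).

We compute f(-4) = -2*(-4) - 3 = 5.
|f(x) - f(-4)| = |-2x - 3 - (5)| = |-2(x - (-4))| = 2|x - (-4)|.
We need 2|x - (-4)| < 1/6, i.e. |x - (-4)| < 1/6 / 2 = 1/12.
So any delta <= 1/12 works. Conversely, if delta > 1/12, then x = -4 + 1/12 satisfies |x - (-4)| = 1/12 < delta but |f(x) - f(-4)| = 2 * 1/12 = 1/6, which is not < 1/6; so no larger delta works.
Hence the largest such delta is 1/12.

1/12


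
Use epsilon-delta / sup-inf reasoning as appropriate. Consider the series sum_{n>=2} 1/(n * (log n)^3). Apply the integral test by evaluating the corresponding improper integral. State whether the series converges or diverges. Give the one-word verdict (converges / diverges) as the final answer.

Let f(x) = 1/(x*log(x)^3). Then f is positive, continuous, and decreasing on [2, infinity), so the integral test applies.
Compute the improper integral int_{2}^infinity f(x) dx:
  antiderivative F(x) = -1/(2*log(x)^2).
  F(x) -> 0 as x -> infinity.  int = 0 - F(2) = 1/(2*log(2)^2) < infinity. By the integral test, the series converges.

converges


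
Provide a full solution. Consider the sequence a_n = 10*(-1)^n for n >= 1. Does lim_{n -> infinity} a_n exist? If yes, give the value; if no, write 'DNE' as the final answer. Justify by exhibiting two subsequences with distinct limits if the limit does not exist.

Examine the behaviour of a_n along subsequences.
Even-n subsequence a_{2k} = 10 -> 10. Odd-n subsequence a_{2k+1} = -10 -> -10.
Since these two subsequential limits are 10 and -10, distinct, the full sequence cannot converge (a convergent sequence has all subsequences tending to the same limit). So lim a_n does not exist.

DNE


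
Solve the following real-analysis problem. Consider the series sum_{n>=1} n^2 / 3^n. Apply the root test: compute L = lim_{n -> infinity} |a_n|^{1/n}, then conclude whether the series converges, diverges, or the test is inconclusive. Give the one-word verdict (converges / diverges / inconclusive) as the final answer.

Let a_n denote the general term. Form |a_n|^(1/n) and simplify:
|a_n|^(1/n) = n^(2/n)/3
Take the limit as n -> infinity: L = 1/3.
Since L = 1/3 < 1, the root test implies convergence.

converges


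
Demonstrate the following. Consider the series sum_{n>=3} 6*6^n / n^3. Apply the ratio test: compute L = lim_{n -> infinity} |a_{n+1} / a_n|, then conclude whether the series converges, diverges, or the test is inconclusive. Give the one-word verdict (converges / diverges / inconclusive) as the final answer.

Let a_n denote the general term. Form the ratio a_{n+1}/a_n and simplify:
a_{n+1}/a_n = 6*n^3/(n + 1)^3
Take the limit as n -> infinity: L = 6.
Since L = 6 > 1 (or L = infinity), the ratio test implies the series diverges.

diverges


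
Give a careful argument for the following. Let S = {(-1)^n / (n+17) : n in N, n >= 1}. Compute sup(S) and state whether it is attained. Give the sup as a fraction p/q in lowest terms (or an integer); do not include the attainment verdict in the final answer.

Analysis:
- Values: -1/18, 1/19, -1/20, 1/21, -1/22, ...
- Positive terms (even n): 1/(2+17), 1/(4+17), ... decreasing -> max = 1/19 (n=2).
- Negative terms (odd n): -1/(1+17), -1/(3+17), ... increasing -> min = -1/18 (n=1).
- So sup = 1/19 (attained at n=2); inf = -1/18 (attained at n=1).
Conclusion: sup(S) = 1/19, attained in S.

1/19


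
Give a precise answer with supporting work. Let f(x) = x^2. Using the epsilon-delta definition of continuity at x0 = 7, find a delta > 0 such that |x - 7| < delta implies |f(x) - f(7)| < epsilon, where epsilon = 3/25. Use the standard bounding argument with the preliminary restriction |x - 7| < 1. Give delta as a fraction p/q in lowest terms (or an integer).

Factor: |x^2 - (7)^2| = |x - 7| * |x + 7|.
Impose |x - 7| < 1 first. Then |x + 7| = |(x - 7) + 2*(7)| <= |x - 7| + 2*|7| < 1 + 14 = 15.
So |x^2 - (7)^2| < delta * 15.
We need delta * 15 <= 3/25, i.e. delta <= 3/25/15 = 1/125.
Since 1/125 < 1, this is tighter than 1; take delta = 1/125.
So delta = 1/125 works.

1/125


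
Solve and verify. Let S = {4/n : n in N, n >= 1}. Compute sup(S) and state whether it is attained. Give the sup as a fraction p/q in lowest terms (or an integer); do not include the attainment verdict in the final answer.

Analysis:
- Values: 4, 2, 4/3, 1, ... strictly decreasing.
- The maximum is 4 (n=1); sup = 4 (attained).
- The set is bounded below by 0; 4/n -> 0 so 0 is the greatest lower bound.
- 0 is not in the set, so inf = 0 is not attained.
Conclusion: sup(S) = 4, attained in S.

4


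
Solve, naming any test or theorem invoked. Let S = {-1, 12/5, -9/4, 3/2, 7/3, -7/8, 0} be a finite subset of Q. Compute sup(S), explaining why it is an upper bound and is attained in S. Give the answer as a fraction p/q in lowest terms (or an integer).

S is finite, so sup(S) = max(S).
Sorted decreasing:
12/5, 7/3, 3/2, 0, -7/8, -1, -9/4
The extremum is 12/5.
For every x in S, x <= 12/5. And 12/5 is in S, so it is attained.
Therefore sup(S) = 12/5.

12/5


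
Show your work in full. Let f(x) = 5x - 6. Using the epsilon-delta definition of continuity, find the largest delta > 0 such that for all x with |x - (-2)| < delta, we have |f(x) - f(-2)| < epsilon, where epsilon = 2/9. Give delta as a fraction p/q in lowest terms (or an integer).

We compute f(-2) = 5*(-2) - 6 = -16.
|f(x) - f(-2)| = |5x - 6 - (-16)| = |5(x - (-2))| = 5|x - (-2)|.
We need 5|x - (-2)| < 2/9, i.e. |x - (-2)| < 2/9 / 5 = 2/45.
So any delta <= 2/45 works. Conversely, if delta > 2/45, then x = -2 + 2/45 satisfies |x - (-2)| = 2/45 < delta but |f(x) - f(-2)| = 5 * 2/45 = 2/9, which is not < 2/9; so no larger delta works.
Hence the largest such delta is 2/45.

2/45


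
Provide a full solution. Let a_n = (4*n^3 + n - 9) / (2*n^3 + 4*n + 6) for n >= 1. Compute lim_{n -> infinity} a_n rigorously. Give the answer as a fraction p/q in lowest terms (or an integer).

Divide numerator and denominator by n^3, the highest power:
numerator / n^3 = 4 + n^(-2) - 9/n^3
denominator / n^3 = 2 + 4/n^2 + 6/n^3
As n -> infinity, all terms of the form c/n^k (k >= 1) tend to 0.
So numerator / n^3 -> 4 and denominator / n^3 -> 2.
Therefore lim a_n = 2.

2


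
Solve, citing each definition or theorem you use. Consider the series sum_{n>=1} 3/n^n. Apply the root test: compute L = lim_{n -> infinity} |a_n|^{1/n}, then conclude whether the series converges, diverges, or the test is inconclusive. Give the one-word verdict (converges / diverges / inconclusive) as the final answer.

Let a_n denote the general term. Form |a_n|^(1/n) and simplify:
|a_n|^(1/n) = 3^(1/n)/n
Take the limit as n -> infinity: L = 0.
Since L = 0 < 1, the root test implies convergence.

converges


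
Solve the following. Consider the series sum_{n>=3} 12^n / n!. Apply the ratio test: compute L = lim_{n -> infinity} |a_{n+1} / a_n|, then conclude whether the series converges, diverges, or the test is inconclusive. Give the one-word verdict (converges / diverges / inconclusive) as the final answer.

Let a_n denote the general term. Form the ratio a_{n+1}/a_n and simplify:
a_{n+1}/a_n = 12/(n + 1)
Take the limit as n -> infinity: L = 0.
Since L = 0 < 1, the ratio test implies the series converges.

converges


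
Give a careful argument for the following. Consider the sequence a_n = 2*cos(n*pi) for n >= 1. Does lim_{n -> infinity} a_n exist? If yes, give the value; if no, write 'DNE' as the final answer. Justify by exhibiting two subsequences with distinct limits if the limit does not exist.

Examine the behaviour of a_n along subsequences.
cos(n*pi) = (-1)^n, so a_n = 2*(-1)^n. a_{2k} = 2 -> 2. a_{2k+1} = -2 -> -2.
Since these two subsequential limits are 2 and -2, distinct, the full sequence cannot converge (a convergent sequence has all subsequences tending to the same limit). So lim a_n does not exist.

DNE


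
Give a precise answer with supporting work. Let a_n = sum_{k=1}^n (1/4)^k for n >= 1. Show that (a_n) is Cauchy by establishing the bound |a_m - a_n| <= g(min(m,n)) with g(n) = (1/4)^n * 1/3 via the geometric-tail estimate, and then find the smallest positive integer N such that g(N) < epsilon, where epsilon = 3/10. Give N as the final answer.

For m > n >= 1: |a_m - a_n| = sum_{k=n+1}^m (1/4)^k < sum_{k=n+1}^infinity (1/4)^k = (1/4)^(n+1) / (1 - 1/4) = (1/4)^n * (1/4) * (4/3) = (1/4)^n * 1/3.
So g(n) = (1/4)^n / 3. Since g(n) -> 0, (a_n) is Cauchy.
Now solve g(N) < 3/10: (1/4)^N / 3 < 3/10 <=> 4^N > 1 / (3 * 3/10) = 10/9.
Check powers of 4: 4^0 = 1 <= 10/9, 4^1 = 4 > 10/9.
So the smallest such N is 1. Check: g(1) = 1/(3 * 4) = 1/12 < 3/10.

1


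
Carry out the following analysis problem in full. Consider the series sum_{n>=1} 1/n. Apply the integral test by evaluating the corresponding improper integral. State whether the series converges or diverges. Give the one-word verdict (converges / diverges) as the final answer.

Let f(x) = 1/x. Then f is positive, continuous, and decreasing on [1, infinity), so the integral test applies.
Compute the improper integral int_{1}^infinity f(x) dx:
  antiderivative F(x) = log(x).
  As x -> infinity, log(x) -> infinity.
  So int = infinity - log(1) = infinity. By the integral test, the series diverges.

diverges


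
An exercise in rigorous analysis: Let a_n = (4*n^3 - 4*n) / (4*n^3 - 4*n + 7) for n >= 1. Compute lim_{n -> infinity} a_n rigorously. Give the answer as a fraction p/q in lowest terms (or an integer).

Divide numerator and denominator by n^3, the highest power:
numerator / n^3 = 4 - 4/n^2
denominator / n^3 = 4 - 4/n^2 + 7/n^3
As n -> infinity, all terms of the form c/n^k (k >= 1) tend to 0.
So numerator / n^3 -> 4 and denominator / n^3 -> 4.
Therefore lim a_n = 1.

1


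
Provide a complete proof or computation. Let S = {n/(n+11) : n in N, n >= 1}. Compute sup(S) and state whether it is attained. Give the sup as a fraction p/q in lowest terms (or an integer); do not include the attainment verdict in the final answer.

Analysis:
- Values: 1/12, 2/13, 3/14, 4/15, ... strictly increasing.
- Minimum is 1/12 (n=1); inf = 1/12 (attained).
- n/(n+11) = 1 - 11/(n+11) -> 1 from below as n -> infinity, and never equals 1.
- So sup = 1 (not attained).
Conclusion: sup(S) = 1, not attained in S.

1


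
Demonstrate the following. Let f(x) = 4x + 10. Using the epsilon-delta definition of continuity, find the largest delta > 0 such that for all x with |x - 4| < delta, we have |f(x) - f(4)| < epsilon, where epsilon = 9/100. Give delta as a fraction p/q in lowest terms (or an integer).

We compute f(4) = 4*(4) + 10 = 26.
|f(x) - f(4)| = |4x + 10 - (26)| = |4(x - 4)| = 4|x - 4|.
We need 4|x - 4| < 9/100, i.e. |x - 4| < 9/100 / 4 = 9/400.
So any delta <= 9/400 works. Conversely, if delta > 9/400, then x = 4 + 9/400 satisfies |x - 4| = 9/400 < delta but |f(x) - f(4)| = 4 * 9/400 = 9/100, which is not < 9/100; so no larger delta works.
Hence the largest such delta is 9/400.

9/400


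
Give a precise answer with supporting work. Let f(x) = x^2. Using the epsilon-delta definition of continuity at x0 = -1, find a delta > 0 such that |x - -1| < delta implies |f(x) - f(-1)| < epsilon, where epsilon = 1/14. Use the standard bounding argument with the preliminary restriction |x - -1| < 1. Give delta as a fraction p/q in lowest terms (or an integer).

Factor: |x^2 - (-1)^2| = |x - -1| * |x + -1|.
Impose |x - -1| < 1 first. Then |x + -1| = |(x - -1) + 2*(-1)| <= |x - -1| + 2*|-1| < 1 + 2 = 3.
So |x^2 - (-1)^2| < delta * 3.
We need delta * 3 <= 1/14, i.e. delta <= 1/14/3 = 1/42.
Since 1/42 < 1, this is tighter than 1; take delta = 1/42.
So delta = 1/42 works.

1/42
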